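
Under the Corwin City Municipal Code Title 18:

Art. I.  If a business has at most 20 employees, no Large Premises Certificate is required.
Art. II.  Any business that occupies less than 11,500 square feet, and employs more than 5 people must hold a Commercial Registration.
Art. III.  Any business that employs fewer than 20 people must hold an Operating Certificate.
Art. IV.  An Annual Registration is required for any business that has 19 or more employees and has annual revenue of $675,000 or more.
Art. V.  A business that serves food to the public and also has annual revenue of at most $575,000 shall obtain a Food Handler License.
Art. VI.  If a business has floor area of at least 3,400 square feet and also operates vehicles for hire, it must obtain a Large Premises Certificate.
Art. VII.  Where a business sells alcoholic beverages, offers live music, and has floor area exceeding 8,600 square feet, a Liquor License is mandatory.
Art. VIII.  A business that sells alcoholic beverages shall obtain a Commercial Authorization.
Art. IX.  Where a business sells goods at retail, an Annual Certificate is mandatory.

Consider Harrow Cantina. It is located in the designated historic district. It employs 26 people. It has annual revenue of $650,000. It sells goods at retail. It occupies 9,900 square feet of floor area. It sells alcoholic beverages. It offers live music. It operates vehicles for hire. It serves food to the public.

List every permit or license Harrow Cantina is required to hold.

Art. I. employees 26 > 20 → Large Premises Certificate exemption does not apply.
Art. II. floor area 9,900 square feet < 11,500 square feet; employees 26 > 5 → Commercial Registration required.
Art. III. employees 26 ≥ 20 → Operating Certificate not required.
Art. IV. employees 26 ≥ 19; revenue $650,000 < $675,000 → Annual Registration not required.
Art. V. serves food to the public; revenue $650,000 > $575,000 → Food Handler License not required.
Art. VI. floor area 9,900 square feet ≥ 3,400 square feet; operates vehicles for hire → Large Premises Certificate required.
Art. VII. sells alcoholic beverages; offers live music; floor area 9,900 square feet > 8,600 square feet → Liquor License required.
Art. VIII. sells alcoholic beverages → Commercial Authorization required.
Art. IX. sells goods at retail → Annual Certificate required.

Annual Certificate, Commercial Authorization, Commercial Registration, Large Premises Certificate, Liquor License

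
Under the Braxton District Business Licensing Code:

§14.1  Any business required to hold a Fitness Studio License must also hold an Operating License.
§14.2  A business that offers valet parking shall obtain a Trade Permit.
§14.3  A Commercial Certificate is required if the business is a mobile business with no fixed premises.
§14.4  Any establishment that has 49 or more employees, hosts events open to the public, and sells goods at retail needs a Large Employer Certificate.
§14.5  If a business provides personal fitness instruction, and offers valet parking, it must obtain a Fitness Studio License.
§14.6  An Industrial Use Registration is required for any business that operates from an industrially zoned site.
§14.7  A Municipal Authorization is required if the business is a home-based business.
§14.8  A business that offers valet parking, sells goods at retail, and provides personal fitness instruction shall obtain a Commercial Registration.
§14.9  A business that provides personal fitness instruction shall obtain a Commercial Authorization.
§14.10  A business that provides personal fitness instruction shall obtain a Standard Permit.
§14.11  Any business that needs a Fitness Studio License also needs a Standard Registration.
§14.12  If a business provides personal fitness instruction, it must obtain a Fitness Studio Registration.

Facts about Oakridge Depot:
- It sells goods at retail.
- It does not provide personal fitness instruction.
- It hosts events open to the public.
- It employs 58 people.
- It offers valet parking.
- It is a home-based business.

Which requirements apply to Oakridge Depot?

Large Employer Certificate, Municipal Authorization, Trade Permit

§14.1 Fitness Studio License is not required → no effect.
§14.2 offers valet parking → Trade Permit required.
§14.3 is a home-based business (not: is a mobile business with no fixed premises) → Commercial Certificate not required.
§14.4 employees 58 ≥ 49; hosts events open to the public; sells goods at retail → Large Employer Certificate required.
§14.5 does not provide personal fitness instruction; offers valet parking → Fitness Studio License not required.
§14.6 is a home-based business (not: operates from an industrially zoned site) → Industrial Use Registration not required.
§14.7 is a home-based business → Municipal Authorization required.
§14.8 offers valet parking; sells goods at retail; does not provide personal fitness instruction → Commercial Registration not required.
§14.9 does not provide personal fitness instruction → Commercial Authorization not required.
§14.10 does not provide personal fitness instruction → Standard Permit not required.
§14.11 Fitness Studio License is not required → no effect.
§14.12 does not provide personal fitness instruction → Fitness Studio Registration not required.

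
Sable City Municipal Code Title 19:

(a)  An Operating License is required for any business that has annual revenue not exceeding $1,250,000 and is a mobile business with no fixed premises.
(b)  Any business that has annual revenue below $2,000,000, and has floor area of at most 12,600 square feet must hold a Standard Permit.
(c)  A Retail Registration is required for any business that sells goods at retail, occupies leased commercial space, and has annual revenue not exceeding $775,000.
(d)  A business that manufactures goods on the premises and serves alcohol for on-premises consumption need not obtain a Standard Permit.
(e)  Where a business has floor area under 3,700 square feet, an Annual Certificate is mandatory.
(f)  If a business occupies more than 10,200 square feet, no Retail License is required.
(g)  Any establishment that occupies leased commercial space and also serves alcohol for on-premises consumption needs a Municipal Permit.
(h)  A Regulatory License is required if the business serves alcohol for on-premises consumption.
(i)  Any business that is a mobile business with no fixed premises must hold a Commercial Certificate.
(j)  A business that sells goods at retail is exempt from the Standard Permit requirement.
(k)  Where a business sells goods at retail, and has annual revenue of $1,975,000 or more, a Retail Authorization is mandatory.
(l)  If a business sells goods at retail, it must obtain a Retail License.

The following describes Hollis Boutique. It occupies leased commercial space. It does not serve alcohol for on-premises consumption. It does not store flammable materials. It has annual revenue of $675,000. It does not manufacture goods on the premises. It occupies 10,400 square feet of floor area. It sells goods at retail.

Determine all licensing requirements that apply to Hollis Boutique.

Retail Registration

(a) revenue $675,000 ≤ $1,250,000; occupies leased commercial space (not: is a mobile business with no fixed premises) → Operating License not required.
(b) revenue $675,000 < $2,000,000; floor area 10,400 square feet ≤ 12,600 square feet → Standard Permit required.
(c) sells goods at retail; occupies leased commercial space; revenue $675,000 ≤ $775,000 → Retail Registration required.
(d) does not manufacture goods on the premises; does not serve alcohol for on-premises consumption → Standard Permit exemption does not apply.
(e) floor area 10,400 square feet ≥ 3,700 square feet → Annual Certificate not required.
(f) floor area 10,400 square feet > 10,200 square feet → exempt from Retail License.
(g) occupies leased commercial space; does not serve alcohol for on-premises consumption → Municipal Permit not required.
(h) does not serve alcohol for on-premises consumption → Regulatory License not required.
(i) occupies leased commercial space (not: is a mobile business with no fixed premises) → Commercial Certificate not required.
(j) sells goods at retail → exempt from Standard Permit.
(k) sells goods at retail; revenue $675,000 < $1,975,000 → Retail Authorization not required.
(l) sells goods at retail → Retail License required.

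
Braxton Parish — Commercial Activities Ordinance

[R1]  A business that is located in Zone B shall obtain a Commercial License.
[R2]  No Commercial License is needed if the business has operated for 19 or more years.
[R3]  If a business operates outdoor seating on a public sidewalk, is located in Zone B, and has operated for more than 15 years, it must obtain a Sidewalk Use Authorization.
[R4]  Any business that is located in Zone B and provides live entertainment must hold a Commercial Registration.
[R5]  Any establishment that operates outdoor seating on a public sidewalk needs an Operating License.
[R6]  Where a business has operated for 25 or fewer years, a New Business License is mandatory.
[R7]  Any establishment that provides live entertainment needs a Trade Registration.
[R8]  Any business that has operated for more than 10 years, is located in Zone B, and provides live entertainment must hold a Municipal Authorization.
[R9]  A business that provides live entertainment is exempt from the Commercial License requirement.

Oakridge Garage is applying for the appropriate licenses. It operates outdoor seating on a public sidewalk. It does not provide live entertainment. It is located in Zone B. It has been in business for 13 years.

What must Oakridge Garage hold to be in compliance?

[R1] is located in Zone B → Commercial License required.
[R2] years in business 13 < 19 → Commercial License exemption does not apply.
[R3] operates outdoor seating on a public sidewalk; is located in Zone B; years in business 13 ≤ 15 → Sidewalk Use Authorization not required.
[R4] is located in Zone B; does not provide live entertainment → Commercial Registration not required.
[R5] operates outdoor seating on a public sidewalk → Operating License required.
[R6] years in business 13 ≤ 25 → New Business License required.
[R7] does not provide live entertainment → Trade Registration not required.
[R8] years in business 13 > 10; is located in Zone B; does not provide live entertainment → Municipal Authorization not required.
[R9] does not provide live entertainment → Commercial License exemption does not apply.

Commercial License, New Business License, Operating License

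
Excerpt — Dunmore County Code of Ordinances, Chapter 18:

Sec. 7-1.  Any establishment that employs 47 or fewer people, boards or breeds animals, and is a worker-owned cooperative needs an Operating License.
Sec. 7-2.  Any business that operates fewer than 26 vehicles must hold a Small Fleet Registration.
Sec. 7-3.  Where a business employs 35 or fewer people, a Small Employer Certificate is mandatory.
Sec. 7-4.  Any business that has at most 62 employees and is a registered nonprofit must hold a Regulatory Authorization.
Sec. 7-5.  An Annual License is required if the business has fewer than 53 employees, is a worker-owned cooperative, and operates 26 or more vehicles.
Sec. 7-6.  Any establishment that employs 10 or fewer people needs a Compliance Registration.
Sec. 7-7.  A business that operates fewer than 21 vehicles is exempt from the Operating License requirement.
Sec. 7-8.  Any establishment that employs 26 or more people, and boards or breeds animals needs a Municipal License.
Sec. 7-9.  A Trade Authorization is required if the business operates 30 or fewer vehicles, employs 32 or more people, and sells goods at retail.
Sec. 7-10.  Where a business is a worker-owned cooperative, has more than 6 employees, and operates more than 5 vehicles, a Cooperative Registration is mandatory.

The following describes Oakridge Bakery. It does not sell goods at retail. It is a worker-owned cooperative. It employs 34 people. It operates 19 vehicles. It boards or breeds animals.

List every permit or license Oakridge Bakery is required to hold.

Cooperative Registration, Municipal License, Small Employer Certificate, Small Fleet Registration

Sec. 7-1. employees 34 ≤ 47; boards or breeds animals; is a worker-owned cooperative → Operating License required.
Sec. 7-2. vehicles 19 < 26 → Small Fleet Registration required.
Sec. 7-3. employees 34 ≤ 35 → Small Employer Certificate required.
Sec. 7-4. employees 34 ≤ 62; is a worker-owned cooperative (not: is a registered nonprofit) → Regulatory Authorization not required.
Sec. 7-5. employees 34 < 53; is a worker-owned cooperative; vehicles 19 < 26 → Annual License not required.
Sec. 7-6. employees 34 > 10 → Compliance Registration not required.
Sec. 7-7. vehicles 19 < 21 → exempt from Operating License.
Sec. 7-8. employees 34 ≥ 26; boards or breeds animals → Municipal License required.
Sec. 7-9. vehicles 19 ≤ 30; employees 34 ≥ 32; does not sell goods at retail → Trade Authorization not required.
Sec. 7-10. is a worker-owned cooperative; employees 34 > 6; vehicles 19 > 5 → Cooperative Registration required.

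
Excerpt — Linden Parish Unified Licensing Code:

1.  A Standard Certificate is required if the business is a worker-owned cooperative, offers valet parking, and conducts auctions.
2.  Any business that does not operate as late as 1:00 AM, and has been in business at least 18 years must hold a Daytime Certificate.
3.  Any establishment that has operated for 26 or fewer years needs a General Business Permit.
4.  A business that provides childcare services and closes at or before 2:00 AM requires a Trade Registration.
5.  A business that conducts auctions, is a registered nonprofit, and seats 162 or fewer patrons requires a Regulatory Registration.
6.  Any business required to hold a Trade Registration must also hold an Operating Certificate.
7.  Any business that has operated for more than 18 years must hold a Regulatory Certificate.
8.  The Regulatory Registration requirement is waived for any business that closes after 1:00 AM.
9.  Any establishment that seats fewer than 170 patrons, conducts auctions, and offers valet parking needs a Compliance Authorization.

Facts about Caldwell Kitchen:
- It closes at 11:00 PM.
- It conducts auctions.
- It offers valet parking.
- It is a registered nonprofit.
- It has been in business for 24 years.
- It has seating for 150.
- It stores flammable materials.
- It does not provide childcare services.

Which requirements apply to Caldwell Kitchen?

1. is a registered nonprofit (not: is a worker-owned cooperative); offers valet parking; conducts auctions → Standard Certificate not required.
2. closes 11:00 PM, at/before 1:00 AM; years in business 24 ≥ 18 → Daytime Certificate required.
3. years in business 24 ≤ 26 → General Business Permit required.
4. does not provide childcare services; closes 11:00 PM, at/before 2:00 AM → Trade Registration not required.
5. conducts auctions; is a registered nonprofit; seating 150 ≤ 162 → Regulatory Registration required.
6. Trade Registration is not required → no effect.
7. years in business 24 > 18 → Regulatory Certificate required.
8. closes 11:00 PM, at/before 1:00 AM → Regulatory Registration exemption does not apply.
9. seating 150 < 170; conducts auctions; offers valet parking → Compliance Authorization required.

Compliance Authorization, Daytime Certificate, General Business Permit, Regulatory Certificate, Regulatory Registration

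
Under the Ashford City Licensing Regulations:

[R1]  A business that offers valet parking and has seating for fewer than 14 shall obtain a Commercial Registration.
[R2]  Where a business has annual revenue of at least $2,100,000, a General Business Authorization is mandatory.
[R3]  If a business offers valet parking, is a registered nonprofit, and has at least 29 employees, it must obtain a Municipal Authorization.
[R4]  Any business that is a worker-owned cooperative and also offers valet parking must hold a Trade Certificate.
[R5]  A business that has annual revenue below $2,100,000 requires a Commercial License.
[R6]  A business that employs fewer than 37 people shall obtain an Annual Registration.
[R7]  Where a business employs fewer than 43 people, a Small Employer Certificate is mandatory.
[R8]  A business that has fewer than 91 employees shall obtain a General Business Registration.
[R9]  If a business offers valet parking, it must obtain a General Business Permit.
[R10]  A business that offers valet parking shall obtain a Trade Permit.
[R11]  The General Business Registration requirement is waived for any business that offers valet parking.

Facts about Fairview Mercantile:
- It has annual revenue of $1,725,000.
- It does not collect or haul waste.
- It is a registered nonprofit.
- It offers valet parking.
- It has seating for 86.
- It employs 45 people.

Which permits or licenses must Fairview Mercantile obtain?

Commercial License, General Business Permit, Municipal Authorization, Trade Permit

[R1] offers valet parking; seating 86 ≥ 14 → Commercial Registration not required.
[R2] revenue $1,725,000 < $2,100,000 → General Business Authorization not required.
[R3] offers valet parking; is a registered nonprofit; employees 45 ≥ 29 → Municipal Authorization required.
[R4] is a registered nonprofit (not: is a worker-owned cooperative); offers valet parking → Trade Certificate not required.
[R5] revenue $1,725,000 < $2,100,000 → Commercial License required.
[R6] employees 45 ≥ 37 → Annual Registration not required.
[R7] employees 45 ≥ 43 → Small Employer Certificate not required.
[R8] employees 45 < 91 → General Business Registration required.
[R9] offers valet parking → General Business Permit required.
[R10] offers valet parking → Trade Permit required.
[R11] offers valet parking → exempt from General Business Registration.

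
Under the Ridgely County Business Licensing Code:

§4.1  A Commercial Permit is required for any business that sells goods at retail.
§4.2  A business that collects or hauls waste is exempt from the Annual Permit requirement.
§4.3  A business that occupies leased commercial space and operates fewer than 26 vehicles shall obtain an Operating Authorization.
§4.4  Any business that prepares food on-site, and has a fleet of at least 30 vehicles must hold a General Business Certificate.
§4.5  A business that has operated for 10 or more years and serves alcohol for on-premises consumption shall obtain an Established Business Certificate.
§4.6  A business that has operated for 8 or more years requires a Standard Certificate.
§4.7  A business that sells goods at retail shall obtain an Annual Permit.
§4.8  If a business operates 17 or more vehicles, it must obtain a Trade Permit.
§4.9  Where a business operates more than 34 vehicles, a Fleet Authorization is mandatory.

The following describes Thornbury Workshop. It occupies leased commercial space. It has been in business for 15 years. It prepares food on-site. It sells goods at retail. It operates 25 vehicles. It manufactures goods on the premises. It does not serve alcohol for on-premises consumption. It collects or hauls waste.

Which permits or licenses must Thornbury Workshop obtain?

Commercial Permit, Operating Authorization, Standard Certificate, Trade Permit

§4.1 sells goods at retail → Commercial Permit required.
§4.2 collects or hauls waste → exempt from Annual Permit.
§4.3 occupies leased commercial space; vehicles 25 < 26 → Operating Authorization required.
§4.4 prepares food on-site; vehicles 25 < 30 → General Business Certificate not required.
§4.5 years in business 15 ≥ 10; does not serve alcohol for on-premises consumption → Established Business Certificate not required.
§4.6 years in business 15 ≥ 8 → Standard Certificate required.
§4.7 sells goods at retail → Annual Permit required.
§4.8 vehicles 25 ≥ 17 → Trade Permit required.
§4.9 vehicles 25 ≤ 34 → Fleet Authorization not required.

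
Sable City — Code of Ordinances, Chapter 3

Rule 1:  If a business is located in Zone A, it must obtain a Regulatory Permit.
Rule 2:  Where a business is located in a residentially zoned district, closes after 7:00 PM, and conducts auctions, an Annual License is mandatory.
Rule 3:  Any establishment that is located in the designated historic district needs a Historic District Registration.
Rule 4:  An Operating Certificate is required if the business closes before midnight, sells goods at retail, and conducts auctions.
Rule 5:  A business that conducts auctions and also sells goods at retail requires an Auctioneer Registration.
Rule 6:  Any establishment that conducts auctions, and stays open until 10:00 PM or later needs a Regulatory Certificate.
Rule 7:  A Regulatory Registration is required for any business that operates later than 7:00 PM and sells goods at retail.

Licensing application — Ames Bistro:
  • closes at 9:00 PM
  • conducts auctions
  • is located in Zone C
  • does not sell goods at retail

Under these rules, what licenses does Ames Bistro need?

Rule 1: is located in Zone C (not: is located in Zone A) → Regulatory Permit not required.
Rule 2: is located in Zone C (not: is located in a residentially zoned district); closes 9:00 PM, after 7:00 PM; conducts auctions → Annual License not required.
Rule 3: is located in Zone C (not: is located in the designated historic district) → Historic District Registration not required.
Rule 4: closes 9:00 PM, at/before midnight; does not sell goods at retail; conducts auctions → Operating Certificate not required.
Rule 5: conducts auctions; does not sell goods at retail → Auctioneer Registration not required.
Rule 6: conducts auctions; closes 9:00 PM, at/before 10:00 PM → Regulatory Certificate not required.
Rule 7: closes 9:00 PM, after 7:00 PM; does not sell goods at retail → Regulatory Registration not required.

None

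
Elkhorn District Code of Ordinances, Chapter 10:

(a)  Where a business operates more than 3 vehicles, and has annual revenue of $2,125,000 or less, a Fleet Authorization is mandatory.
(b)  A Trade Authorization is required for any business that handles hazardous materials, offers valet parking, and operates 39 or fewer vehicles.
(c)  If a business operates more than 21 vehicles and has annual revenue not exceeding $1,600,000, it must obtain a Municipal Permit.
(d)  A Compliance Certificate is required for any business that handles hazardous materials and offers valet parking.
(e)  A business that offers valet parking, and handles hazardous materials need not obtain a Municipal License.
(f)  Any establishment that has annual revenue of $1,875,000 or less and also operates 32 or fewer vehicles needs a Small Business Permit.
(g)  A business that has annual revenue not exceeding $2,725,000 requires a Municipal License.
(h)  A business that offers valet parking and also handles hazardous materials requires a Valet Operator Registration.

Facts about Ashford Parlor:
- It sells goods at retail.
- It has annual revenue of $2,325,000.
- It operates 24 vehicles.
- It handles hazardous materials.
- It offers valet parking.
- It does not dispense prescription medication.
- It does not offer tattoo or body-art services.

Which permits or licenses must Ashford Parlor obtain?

(a) vehicles 24 > 3; revenue $2,325,000 > $2,125,000 → Fleet Authorization not required.
(b) handles hazardous materials; offers valet parking; vehicles 24 ≤ 39 → Trade Authorization required.
(c) vehicles 24 > 21; revenue $2,325,000 > $1,600,000 → Municipal Permit not required.
(d) handles hazardous materials; offers valet parking → Compliance Certificate required.
(e) offers valet parking; handles hazardous materials → exempt from Municipal License.
(f) revenue $2,325,000 > $1,875,000; vehicles 24 ≤ 32 → Small Business Permit not required.
(g) revenue $2,325,000 ≤ $2,725,000 → Municipal License required.
(h) offers valet parking; handles hazardous materials → Valet Operator Registration required.

Compliance Certificate, Trade Authorization, Valet Operator Registration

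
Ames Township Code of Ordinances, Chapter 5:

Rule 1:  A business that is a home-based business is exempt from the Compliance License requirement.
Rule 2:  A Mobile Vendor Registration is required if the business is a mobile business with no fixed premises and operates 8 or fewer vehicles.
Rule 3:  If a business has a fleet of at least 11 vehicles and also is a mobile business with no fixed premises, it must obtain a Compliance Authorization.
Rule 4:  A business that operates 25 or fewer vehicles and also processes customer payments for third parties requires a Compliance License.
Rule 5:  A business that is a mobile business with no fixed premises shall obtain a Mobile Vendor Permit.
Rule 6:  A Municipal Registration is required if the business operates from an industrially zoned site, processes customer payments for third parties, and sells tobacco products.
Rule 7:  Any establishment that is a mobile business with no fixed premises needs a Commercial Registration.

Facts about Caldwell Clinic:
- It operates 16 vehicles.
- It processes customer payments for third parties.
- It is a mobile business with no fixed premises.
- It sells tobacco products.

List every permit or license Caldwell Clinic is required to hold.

Rule 1: is a mobile business with no fixed premises (not: is a home-based business) → Compliance License exemption does not apply.
Rule 2: is a mobile business with no fixed premises; vehicles 16 > 8 → Mobile Vendor Registration not required.
Rule 3: vehicles 16 ≥ 11; is a mobile business with no fixed premises → Compliance Authorization required.
Rule 4: vehicles 16 ≤ 25; processes customer payments for third parties → Compliance License required.
Rule 5: is a mobile business with no fixed premises → Mobile Vendor Permit required.
Rule 6: is a mobile business with no fixed premises (not: operates from an industrially zoned site); processes customer payments for third parties; sells tobacco products → Municipal Registration not required.
Rule 7: is a mobile business with no fixed premises → Commercial Registration required.

Commercial Registration, Compliance Authorization, Compliance License, Mobile Vendor Permit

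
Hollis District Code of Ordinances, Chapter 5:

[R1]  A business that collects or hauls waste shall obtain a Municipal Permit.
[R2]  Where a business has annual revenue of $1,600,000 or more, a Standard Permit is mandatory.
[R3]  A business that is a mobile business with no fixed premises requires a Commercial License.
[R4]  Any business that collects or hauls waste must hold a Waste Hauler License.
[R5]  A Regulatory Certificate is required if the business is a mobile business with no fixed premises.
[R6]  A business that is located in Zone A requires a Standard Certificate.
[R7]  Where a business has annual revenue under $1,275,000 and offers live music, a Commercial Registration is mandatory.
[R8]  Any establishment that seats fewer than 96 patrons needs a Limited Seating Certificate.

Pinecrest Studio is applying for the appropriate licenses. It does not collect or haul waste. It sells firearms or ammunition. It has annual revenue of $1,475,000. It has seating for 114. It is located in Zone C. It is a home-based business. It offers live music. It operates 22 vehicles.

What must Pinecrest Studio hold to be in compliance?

None

[R1] does not collect or haul waste → Municipal Permit not required.
[R2] revenue $1,475,000 < $1,600,000 → Standard Permit not required.
[R3] is a home-based business (not: is a mobile business with no fixed premises) → Commercial License not required.
[R4] does not collect or haul waste → Waste Hauler License not required.
[R5] is a home-based business (not: is a mobile business with no fixed premises) → Regulatory Certificate not required.
[R6] is located in Zone C (not: is located in Zone A) → Standard Certificate not required.
[R7] revenue $1,475,000 ≥ $1,275,000; offers live music → Commercial Registration not required.
[R8] seating 114 ≥ 96 → Limited Seating Certificate not required.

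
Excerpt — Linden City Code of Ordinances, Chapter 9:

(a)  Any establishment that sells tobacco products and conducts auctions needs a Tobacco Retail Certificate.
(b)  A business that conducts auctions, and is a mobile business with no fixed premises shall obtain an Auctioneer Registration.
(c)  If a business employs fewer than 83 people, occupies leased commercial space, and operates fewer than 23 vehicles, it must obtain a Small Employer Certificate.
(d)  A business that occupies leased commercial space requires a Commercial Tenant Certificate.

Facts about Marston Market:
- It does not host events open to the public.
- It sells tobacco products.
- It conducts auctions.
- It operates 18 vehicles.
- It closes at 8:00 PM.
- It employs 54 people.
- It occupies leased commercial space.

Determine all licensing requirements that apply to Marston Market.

Commercial Tenant Certificate, Small Employer Certificate, Tobacco Retail Certificate

(a) sells tobacco products; conducts auctions → Tobacco Retail Certificate required.
(b) conducts auctions; occupies leased commercial space (not: is a mobile business with no fixed premises) → Auctioneer Registration not required.
(c) employees 54 < 83; occupies leased commercial space; vehicles 18 < 23 → Small Employer Certificate required.
(d) occupies leased commercial space → Commercial Tenant Certificate required.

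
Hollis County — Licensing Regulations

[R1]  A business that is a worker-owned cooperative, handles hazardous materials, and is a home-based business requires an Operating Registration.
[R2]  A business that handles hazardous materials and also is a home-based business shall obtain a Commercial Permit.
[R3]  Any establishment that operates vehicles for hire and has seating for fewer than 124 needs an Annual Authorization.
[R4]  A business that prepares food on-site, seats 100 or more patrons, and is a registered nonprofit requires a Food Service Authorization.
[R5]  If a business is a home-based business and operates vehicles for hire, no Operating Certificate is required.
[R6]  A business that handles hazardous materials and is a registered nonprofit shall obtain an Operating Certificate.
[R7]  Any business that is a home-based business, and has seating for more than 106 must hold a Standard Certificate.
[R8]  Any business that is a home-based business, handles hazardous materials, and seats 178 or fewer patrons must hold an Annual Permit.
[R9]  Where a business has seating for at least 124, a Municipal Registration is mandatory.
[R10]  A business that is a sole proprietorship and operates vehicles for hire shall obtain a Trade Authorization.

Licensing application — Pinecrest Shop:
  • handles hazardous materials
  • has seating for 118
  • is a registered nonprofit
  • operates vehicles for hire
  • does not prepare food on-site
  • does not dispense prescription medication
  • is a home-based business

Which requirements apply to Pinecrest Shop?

[R1] is a registered nonprofit (not: is a worker-owned cooperative); handles hazardous materials; is a home-based business → Operating Registration not required.
[R2] handles hazardous materials; is a home-based business → Commercial Permit required.
[R3] operates vehicles for hire; seating 118 < 124 → Annual Authorization required.
[R4] does not prepare food on-site; seating 118 ≥ 100; is a registered nonprofit → Food Service Authorization not required.
[R5] is a home-based business; operates vehicles for hire → exempt from Operating Certificate.
[R6] handles hazardous materials; is a registered nonprofit → Operating Certificate required.
[R7] is a home-based business; seating 118 > 106 → Standard Certificate required.
[R8] is a home-based business; handles hazardous materials; seating 118 ≤ 178 → Annual Permit required.
[R9] seating 118 < 124 → Municipal Registration not required.
[R10] is a registered nonprofit (not: is a sole proprietorship); operates vehicles for hire → Trade Authorization not required.

Annual Authorization, Annual Permit, Commercial Permit, Standard Certificate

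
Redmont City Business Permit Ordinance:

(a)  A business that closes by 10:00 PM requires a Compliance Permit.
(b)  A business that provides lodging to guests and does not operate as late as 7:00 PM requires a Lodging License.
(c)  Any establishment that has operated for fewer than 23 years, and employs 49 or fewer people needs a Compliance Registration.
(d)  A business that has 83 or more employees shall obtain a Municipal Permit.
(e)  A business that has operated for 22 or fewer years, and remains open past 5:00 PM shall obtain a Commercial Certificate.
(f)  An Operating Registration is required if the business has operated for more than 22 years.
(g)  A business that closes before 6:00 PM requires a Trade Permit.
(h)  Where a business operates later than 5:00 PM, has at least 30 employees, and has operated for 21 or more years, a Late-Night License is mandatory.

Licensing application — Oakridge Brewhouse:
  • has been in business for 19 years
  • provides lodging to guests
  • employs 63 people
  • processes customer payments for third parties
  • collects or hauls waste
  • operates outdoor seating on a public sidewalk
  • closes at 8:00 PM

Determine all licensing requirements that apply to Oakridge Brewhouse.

(a) closes 8:00 PM, at/before 10:00 PM → Compliance Permit required.
(b) provides lodging to guests; closes 8:00 PM, after 7:00 PM → Lodging License not required.
(c) years in business 19 < 23; employees 63 > 49 → Compliance Registration not required.
(d) employees 63 < 83 → Municipal Permit not required.
(e) years in business 19 ≤ 22; closes 8:00 PM, after 5:00 PM → Commercial Certificate required.
(f) years in business 19 ≤ 22 → Operating Registration not required.
(g) closes 8:00 PM, after 6:00 PM → Trade Permit not required.
(h) closes 8:00 PM, after 5:00 PM; employees 63 ≥ 30; years in business 19 < 21 → Late-Night License not required.

Commercial Certificate, Compliance Permit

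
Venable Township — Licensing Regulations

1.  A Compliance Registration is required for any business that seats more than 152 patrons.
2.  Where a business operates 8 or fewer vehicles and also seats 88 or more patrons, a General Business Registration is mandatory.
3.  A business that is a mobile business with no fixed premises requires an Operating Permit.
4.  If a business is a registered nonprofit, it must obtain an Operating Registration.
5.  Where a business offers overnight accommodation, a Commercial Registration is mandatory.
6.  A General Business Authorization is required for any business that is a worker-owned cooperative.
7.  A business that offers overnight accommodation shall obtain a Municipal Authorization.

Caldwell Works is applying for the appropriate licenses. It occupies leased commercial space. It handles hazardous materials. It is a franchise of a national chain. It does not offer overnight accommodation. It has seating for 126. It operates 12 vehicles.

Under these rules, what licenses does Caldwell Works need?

1. seating 126 ≤ 152 → Compliance Registration not required.
2. vehicles 12 > 8; seating 126 ≥ 88 → General Business Registration not required.
3. occupies leased commercial space (not: is a mobile business with no fixed premises) → Operating Permit not required.
4. is a franchise of a national chain (not: is a registered nonprofit) → Operating Registration not required.
5. does not offer overnight accommodation → Commercial Registration not required.
6. is a franchise of a national chain (not: is a worker-owned cooperative) → General Business Authorization not required.
7. does not offer overnight accommodation → Municipal Authorization not required.

None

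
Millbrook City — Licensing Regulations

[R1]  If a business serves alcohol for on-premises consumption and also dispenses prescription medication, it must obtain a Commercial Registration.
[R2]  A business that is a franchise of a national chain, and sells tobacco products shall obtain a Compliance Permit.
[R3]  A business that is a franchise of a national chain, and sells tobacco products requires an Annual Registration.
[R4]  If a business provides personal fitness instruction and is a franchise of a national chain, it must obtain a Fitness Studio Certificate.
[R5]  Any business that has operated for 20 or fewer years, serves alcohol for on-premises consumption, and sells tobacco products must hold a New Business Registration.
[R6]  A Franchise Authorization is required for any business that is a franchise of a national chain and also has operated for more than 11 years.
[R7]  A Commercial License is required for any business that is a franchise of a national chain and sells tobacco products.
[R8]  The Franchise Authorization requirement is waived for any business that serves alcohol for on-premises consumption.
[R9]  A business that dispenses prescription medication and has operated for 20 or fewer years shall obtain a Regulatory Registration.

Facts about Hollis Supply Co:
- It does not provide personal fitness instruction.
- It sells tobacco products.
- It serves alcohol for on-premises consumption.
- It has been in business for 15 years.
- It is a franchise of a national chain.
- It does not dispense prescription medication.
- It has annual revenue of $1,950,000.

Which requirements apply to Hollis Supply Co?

Annual Registration, Commercial License, Compliance Permit, New Business Registration

[R1] serves alcohol for on-premises consumption; does not dispense prescription medication → Commercial Registration not required.
[R2] is a franchise of a national chain; sells tobacco products → Compliance Permit required.
[R3] is a franchise of a national chain; sells tobacco products → Annual Registration required.
[R4] does not provide personal fitness instruction; is a franchise of a national chain → Fitness Studio Certificate not required.
[R5] years in business 15 ≤ 20; serves alcohol for on-premises consumption; sells tobacco products → New Business Registration required.
[R6] is a franchise of a national chain; years in business 15 > 11 → Franchise Authorization required.
[R7] is a franchise of a national chain; sells tobacco products → Commercial License required.
[R8] serves alcohol for on-premises consumption → exempt from Franchise Authorization.
[R9] does not dispense prescription medication; years in business 15 ≤ 20 → Regulatory Registration not required.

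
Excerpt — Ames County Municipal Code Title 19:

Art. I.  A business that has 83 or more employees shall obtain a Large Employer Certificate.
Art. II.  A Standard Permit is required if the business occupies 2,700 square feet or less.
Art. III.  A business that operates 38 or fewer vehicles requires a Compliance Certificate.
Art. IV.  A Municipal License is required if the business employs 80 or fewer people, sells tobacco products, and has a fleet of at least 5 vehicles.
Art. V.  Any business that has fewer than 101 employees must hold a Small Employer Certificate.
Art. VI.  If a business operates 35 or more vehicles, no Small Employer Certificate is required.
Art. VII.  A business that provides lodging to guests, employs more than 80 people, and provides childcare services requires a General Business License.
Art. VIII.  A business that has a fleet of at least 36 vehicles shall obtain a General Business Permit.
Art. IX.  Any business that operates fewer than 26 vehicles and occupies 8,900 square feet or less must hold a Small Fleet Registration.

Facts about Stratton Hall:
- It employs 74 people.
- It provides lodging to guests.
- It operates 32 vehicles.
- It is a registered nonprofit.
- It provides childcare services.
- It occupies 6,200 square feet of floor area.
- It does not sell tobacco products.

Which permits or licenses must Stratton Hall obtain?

Art. I. employees 74 < 83 → Large Employer Certificate not required.
Art. II. floor area 6,200 square feet > 2,700 square feet → Standard Permit not required.
Art. III. vehicles 32 ≤ 38 → Compliance Certificate required.
Art. IV. employees 74 ≤ 80; does not sell tobacco products; vehicles 32 ≥ 5 → Municipal License not required.
Art. V. employees 74 < 101 → Small Employer Certificate required.
Art. VI. vehicles 32 < 35 → Small Employer Certificate exemption does not apply.
Art. VII. provides lodging to guests; employees 74 ≤ 80; provides childcare services → General Business License not required.
Art. VIII. vehicles 32 < 36 → General Business Permit not required.
Art. IX. vehicles 32 ≥ 26; floor area 6,200 square feet ≤ 8,900 square feet → Small Fleet Registration not required.

Compliance Certificate, Small Employer Certificate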